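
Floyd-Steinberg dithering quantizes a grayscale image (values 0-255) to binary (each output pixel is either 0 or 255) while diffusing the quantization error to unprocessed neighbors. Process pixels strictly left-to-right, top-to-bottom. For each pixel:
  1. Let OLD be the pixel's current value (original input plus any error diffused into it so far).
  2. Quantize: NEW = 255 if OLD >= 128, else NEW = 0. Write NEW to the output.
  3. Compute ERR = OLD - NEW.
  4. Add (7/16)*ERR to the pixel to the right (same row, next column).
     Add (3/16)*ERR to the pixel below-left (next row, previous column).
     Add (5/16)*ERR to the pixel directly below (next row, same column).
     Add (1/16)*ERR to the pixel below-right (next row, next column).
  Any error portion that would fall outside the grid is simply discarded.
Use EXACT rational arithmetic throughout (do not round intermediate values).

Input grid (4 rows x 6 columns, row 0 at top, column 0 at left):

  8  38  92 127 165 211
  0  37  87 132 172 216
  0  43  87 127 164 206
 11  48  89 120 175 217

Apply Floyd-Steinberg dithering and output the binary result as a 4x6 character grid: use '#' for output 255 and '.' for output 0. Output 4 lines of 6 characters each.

Answer: ...###
..#..#
...###
..#.##

Derivation:
(0,0): OLD=8 → NEW=0, ERR=8
(0,1): OLD=83/2 → NEW=0, ERR=83/2
(0,2): OLD=3525/32 → NEW=0, ERR=3525/32
(0,3): OLD=89699/512 → NEW=255, ERR=-40861/512
(0,4): OLD=1065653/8192 → NEW=255, ERR=-1023307/8192
(0,5): OLD=20493043/131072 → NEW=255, ERR=-12930317/131072
(1,0): OLD=329/32 → NEW=0, ERR=329/32
(1,1): OLD=19359/256 → NEW=0, ERR=19359/256
(1,2): OLD=1164395/8192 → NEW=255, ERR=-924565/8192
(1,3): OLD=1348287/32768 → NEW=0, ERR=1348287/32768
(1,4): OLD=267346253/2097152 → NEW=0, ERR=267346253/2097152
(1,5): OLD=7822789131/33554432 → NEW=255, ERR=-733591029/33554432
(2,0): OLD=71237/4096 → NEW=0, ERR=71237/4096
(2,1): OLD=7041383/131072 → NEW=0, ERR=7041383/131072
(2,2): OLD=183867957/2097152 → NEW=0, ERR=183867957/2097152
(2,3): OLD=3272645261/16777216 → NEW=255, ERR=-1005544819/16777216
(2,4): OLD=94536775143/536870912 → NEW=255, ERR=-42365307417/536870912
(2,5): OLD=1482722732481/8589934592 → NEW=255, ERR=-707710588479/8589934592
(3,0): OLD=55590741/2097152 → NEW=0, ERR=55590741/2097152
(3,1): OLD=1575567889/16777216 → NEW=0, ERR=1575567889/16777216
(3,2): OLD=20079555827/134217728 → NEW=255, ERR=-14145964813/134217728
(3,3): OLD=393792239977/8589934592 → NEW=0, ERR=393792239977/8589934592
(3,4): OLD=10390583615657/68719476736 → NEW=255, ERR=-7132882952023/68719476736
(3,5): OLD=154932659674695/1099511627776 → NEW=255, ERR=-125442805408185/1099511627776
Row 0: ...###
Row 1: ..#..#
Row 2: ...###
Row 3: ..#.##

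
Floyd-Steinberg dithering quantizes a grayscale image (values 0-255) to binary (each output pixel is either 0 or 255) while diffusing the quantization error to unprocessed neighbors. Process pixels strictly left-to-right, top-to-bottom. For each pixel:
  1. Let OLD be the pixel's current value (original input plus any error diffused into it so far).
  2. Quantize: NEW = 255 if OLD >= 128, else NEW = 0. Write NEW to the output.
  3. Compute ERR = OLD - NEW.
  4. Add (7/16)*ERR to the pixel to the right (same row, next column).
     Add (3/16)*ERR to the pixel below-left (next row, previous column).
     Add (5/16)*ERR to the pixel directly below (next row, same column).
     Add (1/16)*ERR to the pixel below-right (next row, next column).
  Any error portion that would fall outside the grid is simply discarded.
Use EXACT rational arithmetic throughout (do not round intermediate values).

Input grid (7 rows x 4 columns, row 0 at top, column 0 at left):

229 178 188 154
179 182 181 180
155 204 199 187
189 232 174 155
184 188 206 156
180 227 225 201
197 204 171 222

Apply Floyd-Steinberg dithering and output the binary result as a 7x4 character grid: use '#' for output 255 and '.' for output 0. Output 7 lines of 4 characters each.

Answer: ###.
#.##
###.
#.##
###.
#.##
####

Derivation:
(0,0): OLD=229 → NEW=255, ERR=-26
(0,1): OLD=1333/8 → NEW=255, ERR=-707/8
(0,2): OLD=19115/128 → NEW=255, ERR=-13525/128
(0,3): OLD=220717/2048 → NEW=0, ERR=220717/2048
(1,0): OLD=19751/128 → NEW=255, ERR=-12889/128
(1,1): OLD=91025/1024 → NEW=0, ERR=91025/1024
(1,2): OLD=6604517/32768 → NEW=255, ERR=-1751323/32768
(1,3): OLD=96307539/524288 → NEW=255, ERR=-37385901/524288
(2,0): OLD=2297035/16384 → NEW=255, ERR=-1880885/16384
(2,1): OLD=86632809/524288 → NEW=255, ERR=-47060631/524288
(2,2): OLD=141781229/1048576 → NEW=255, ERR=-125605651/1048576
(2,3): OLD=1828198489/16777216 → NEW=0, ERR=1828198489/16777216
(3,0): OLD=1143323419/8388608 → NEW=255, ERR=-995771621/8388608
(3,1): OLD=16425712325/134217728 → NEW=0, ERR=16425712325/134217728
(3,2): OLD=440083766587/2147483648 → NEW=255, ERR=-107524563653/2147483648
(3,3): OLD=5485894161181/34359738368 → NEW=255, ERR=-3275839122659/34359738368
(4,0): OLD=364752398527/2147483648 → NEW=255, ERR=-182855931713/2147483648
(4,1): OLD=2958102525629/17179869184 → NEW=255, ERR=-1422764116291/17179869184
(4,2): OLD=79106499927837/549755813888 → NEW=255, ERR=-61081232613603/549755813888
(4,3): OLD=655028465061339/8796093022208 → NEW=0, ERR=655028465061339/8796093022208
(5,0): OLD=37895493632527/274877906944 → NEW=255, ERR=-32198372638193/274877906944
(5,1): OLD=1088238824140617/8796093022208 → NEW=0, ERR=1088238824140617/8796093022208
(5,2): OLD=1113554318983997/4398046511104 → NEW=255, ERR=-7947541347523/4398046511104
(5,3): OLD=30474812184044653/140737488355328 → NEW=255, ERR=-5413247346563987/140737488355328
(6,0): OLD=25838262056310587/140737488355328 → NEW=255, ERR=-10049797474298053/140737488355328
(6,1): OLD=458829154842836557/2251799813685248 → NEW=255, ERR=-115379797646901683/2251799813685248
(6,2): OLD=5351673267209794443/36028797018963968 → NEW=255, ERR=-3835669972626017397/36028797018963968
(6,3): OLD=94130534340657080781/576460752303423488 → NEW=255, ERR=-52866957496715908659/576460752303423488
Row 0: ###.
Row 1: #.##
Row 2: ###.
Row 3: #.##
Row 4: ###.
Row 5: #.##
Row 6: ####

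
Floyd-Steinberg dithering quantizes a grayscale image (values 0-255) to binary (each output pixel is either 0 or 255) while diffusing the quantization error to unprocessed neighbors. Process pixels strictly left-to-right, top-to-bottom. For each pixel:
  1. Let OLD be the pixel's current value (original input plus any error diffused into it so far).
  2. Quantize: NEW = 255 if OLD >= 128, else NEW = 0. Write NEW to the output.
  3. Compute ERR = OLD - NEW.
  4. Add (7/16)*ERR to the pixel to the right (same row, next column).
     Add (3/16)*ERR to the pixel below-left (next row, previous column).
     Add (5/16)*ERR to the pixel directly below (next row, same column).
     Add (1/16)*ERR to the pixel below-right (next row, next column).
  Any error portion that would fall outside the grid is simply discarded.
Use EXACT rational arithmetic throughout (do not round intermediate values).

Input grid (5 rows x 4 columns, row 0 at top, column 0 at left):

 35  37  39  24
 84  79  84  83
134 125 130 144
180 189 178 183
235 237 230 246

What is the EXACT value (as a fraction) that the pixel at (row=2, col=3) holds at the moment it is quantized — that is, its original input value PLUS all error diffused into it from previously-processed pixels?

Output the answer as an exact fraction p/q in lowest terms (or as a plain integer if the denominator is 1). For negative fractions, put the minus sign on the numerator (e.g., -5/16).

Answer: 2224695265/33554432

Derivation:
(0,0): OLD=35 → NEW=0, ERR=35
(0,1): OLD=837/16 → NEW=0, ERR=837/16
(0,2): OLD=15843/256 → NEW=0, ERR=15843/256
(0,3): OLD=209205/4096 → NEW=0, ERR=209205/4096
(1,0): OLD=26815/256 → NEW=0, ERR=26815/256
(1,1): OLD=317369/2048 → NEW=255, ERR=-204871/2048
(1,2): OLD=4746157/65536 → NEW=0, ERR=4746157/65536
(1,3): OLD=141047115/1048576 → NEW=255, ERR=-126339765/1048576
(2,0): OLD=4848899/32768 → NEW=255, ERR=-3506941/32768
(2,1): OLD=70298577/1048576 → NEW=0, ERR=70298577/1048576
(2,2): OLD=321113429/2097152 → NEW=255, ERR=-213660331/2097152
(2,3): OLD=2224695265/33554432 → NEW=0, ERR=2224695265/33554432
Target (2,3): original=144, with diffused error = 2224695265/33554432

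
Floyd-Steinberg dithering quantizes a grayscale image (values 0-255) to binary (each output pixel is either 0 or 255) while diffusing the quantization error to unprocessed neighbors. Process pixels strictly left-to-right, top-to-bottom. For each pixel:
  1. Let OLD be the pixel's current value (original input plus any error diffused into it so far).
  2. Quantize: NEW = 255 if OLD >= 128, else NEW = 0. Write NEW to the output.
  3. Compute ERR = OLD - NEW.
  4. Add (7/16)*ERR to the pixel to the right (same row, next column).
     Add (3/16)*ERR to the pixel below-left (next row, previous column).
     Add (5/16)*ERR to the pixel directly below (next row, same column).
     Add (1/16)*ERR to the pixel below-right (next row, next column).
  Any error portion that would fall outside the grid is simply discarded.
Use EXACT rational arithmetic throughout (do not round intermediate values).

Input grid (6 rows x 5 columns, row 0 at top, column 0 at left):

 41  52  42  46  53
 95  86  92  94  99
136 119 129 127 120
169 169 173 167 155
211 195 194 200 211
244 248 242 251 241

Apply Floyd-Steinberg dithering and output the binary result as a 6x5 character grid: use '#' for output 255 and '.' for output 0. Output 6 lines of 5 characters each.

Answer: .....
.#.#.
#.#.#
##.##
#.###
#####

Derivation:
(0,0): OLD=41 → NEW=0, ERR=41
(0,1): OLD=1119/16 → NEW=0, ERR=1119/16
(0,2): OLD=18585/256 → NEW=0, ERR=18585/256
(0,3): OLD=318511/4096 → NEW=0, ERR=318511/4096
(0,4): OLD=5702985/65536 → NEW=0, ERR=5702985/65536
(1,0): OLD=30957/256 → NEW=0, ERR=30957/256
(1,1): OLD=362363/2048 → NEW=255, ERR=-159877/2048
(1,2): OLD=6519831/65536 → NEW=0, ERR=6519831/65536
(1,3): OLD=47888139/262144 → NEW=255, ERR=-18958581/262144
(1,4): OLD=416970433/4194304 → NEW=0, ERR=416970433/4194304
(2,0): OLD=5215097/32768 → NEW=255, ERR=-3140743/32768
(2,1): OLD=82714307/1048576 → NEW=0, ERR=82714307/1048576
(2,2): OLD=2955487497/16777216 → NEW=255, ERR=-1322702583/16777216
(2,3): OLD=25438360843/268435456 → NEW=0, ERR=25438360843/268435456
(2,4): OLD=807481553037/4294967296 → NEW=255, ERR=-287735107443/4294967296
(3,0): OLD=2580973545/16777216 → NEW=255, ERR=-1697216535/16777216
(3,1): OLD=17263026357/134217728 → NEW=255, ERR=-16962494283/134217728
(3,2): OLD=497228160727/4294967296 → NEW=0, ERR=497228160727/4294967296
(3,3): OLD=1973750177983/8589934592 → NEW=255, ERR=-216683142977/8589934592
(3,4): OLD=17722932259867/137438953472 → NEW=255, ERR=-17324000875493/137438953472
(4,0): OLD=334342905479/2147483648 → NEW=255, ERR=-213265424761/2147483648
(4,1): OLD=8757779980807/68719476736 → NEW=0, ERR=8757779980807/68719476736
(4,2): OLD=300502776008009/1099511627776 → NEW=255, ERR=20127310925129/1099511627776
(4,3): OLD=3232165561988103/17592186044416 → NEW=255, ERR=-1253841879337977/17592186044416
(4,4): OLD=39083199293450161/281474976710656 → NEW=255, ERR=-32692919767767119/281474976710656
(5,0): OLD=260431709158005/1099511627776 → NEW=255, ERR=-19943755924875/1099511627776
(5,1): OLD=2437534140651679/8796093022208 → NEW=255, ERR=194530419988639/8796093022208
(5,2): OLD=70931021154902679/281474976710656 → NEW=255, ERR=-845097906314601/281474976710656
(5,3): OLD=232813575768071449/1125899906842624 → NEW=255, ERR=-54290900476797671/1125899906842624
(5,4): OLD=3227329461814601539/18014398509481984 → NEW=255, ERR=-1366342158103304381/18014398509481984
Row 0: .....
Row 1: .#.#.
Row 2: #.#.#
Row 3: ##.##
Row 4: #.###
Row 5: #####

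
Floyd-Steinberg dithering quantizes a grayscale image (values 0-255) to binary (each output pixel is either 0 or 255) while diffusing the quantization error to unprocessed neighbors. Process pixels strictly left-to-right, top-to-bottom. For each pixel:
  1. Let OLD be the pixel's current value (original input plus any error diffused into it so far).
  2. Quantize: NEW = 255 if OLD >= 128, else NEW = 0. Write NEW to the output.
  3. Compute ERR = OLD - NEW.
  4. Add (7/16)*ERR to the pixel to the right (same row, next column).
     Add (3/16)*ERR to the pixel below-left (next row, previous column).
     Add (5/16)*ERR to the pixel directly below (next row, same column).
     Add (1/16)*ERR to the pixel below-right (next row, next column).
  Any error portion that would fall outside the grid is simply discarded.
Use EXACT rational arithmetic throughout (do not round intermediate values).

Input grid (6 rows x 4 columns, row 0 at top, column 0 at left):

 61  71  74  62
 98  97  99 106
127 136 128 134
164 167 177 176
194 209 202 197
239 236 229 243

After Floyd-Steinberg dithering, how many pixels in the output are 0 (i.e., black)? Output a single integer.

Answer: 10

Derivation:
(0,0): OLD=61 → NEW=0, ERR=61
(0,1): OLD=1563/16 → NEW=0, ERR=1563/16
(0,2): OLD=29885/256 → NEW=0, ERR=29885/256
(0,3): OLD=463147/4096 → NEW=0, ERR=463147/4096
(1,0): OLD=34657/256 → NEW=255, ERR=-30623/256
(1,1): OLD=206631/2048 → NEW=0, ERR=206631/2048
(1,2): OLD=13561267/65536 → NEW=255, ERR=-3150413/65536
(1,3): OLD=133798485/1048576 → NEW=0, ERR=133798485/1048576
(2,0): OLD=3556509/32768 → NEW=0, ERR=3556509/32768
(2,1): OLD=208167695/1048576 → NEW=255, ERR=-59219185/1048576
(2,2): OLD=248513355/2097152 → NEW=0, ERR=248513355/2097152
(2,3): OLD=7473059007/33554432 → NEW=255, ERR=-1083321153/33554432
(3,0): OLD=3142847309/16777216 → NEW=255, ERR=-1135342771/16777216
(3,1): OLD=39929040083/268435456 → NEW=255, ERR=-28522001197/268435456
(3,2): OLD=678443931181/4294967296 → NEW=255, ERR=-416772729299/4294967296
(3,3): OLD=8992848613563/68719476736 → NEW=255, ERR=-8530617954117/68719476736
(4,0): OLD=656830230153/4294967296 → NEW=255, ERR=-438386430327/4294967296
(4,1): OLD=3735469796251/34359738368 → NEW=0, ERR=3735469796251/34359738368
(4,2): OLD=208162621445563/1099511627776 → NEW=255, ERR=-72212843637317/1099511627776
(4,3): OLD=2171027490258829/17592186044416 → NEW=0, ERR=2171027490258829/17592186044416
(5,0): OLD=125062591694905/549755813888 → NEW=255, ERR=-15125140846535/549755813888
(5,1): OLD=4208813644955183/17592186044416 → NEW=255, ERR=-277193796370897/17592186044416
(5,2): OLD=2036438393987987/8796093022208 → NEW=255, ERR=-206565326675053/8796093022208
(5,3): OLD=75206236720335739/281474976710656 → NEW=255, ERR=3430117659118459/281474976710656
Output grid:
  Row 0: ....  (4 black, running=4)
  Row 1: #.#.  (2 black, running=6)
  Row 2: .#.#  (2 black, running=8)
  Row 3: ####  (0 black, running=8)
  Row 4: #.#.  (2 black, running=10)
  Row 5: ####  (0 black, running=10)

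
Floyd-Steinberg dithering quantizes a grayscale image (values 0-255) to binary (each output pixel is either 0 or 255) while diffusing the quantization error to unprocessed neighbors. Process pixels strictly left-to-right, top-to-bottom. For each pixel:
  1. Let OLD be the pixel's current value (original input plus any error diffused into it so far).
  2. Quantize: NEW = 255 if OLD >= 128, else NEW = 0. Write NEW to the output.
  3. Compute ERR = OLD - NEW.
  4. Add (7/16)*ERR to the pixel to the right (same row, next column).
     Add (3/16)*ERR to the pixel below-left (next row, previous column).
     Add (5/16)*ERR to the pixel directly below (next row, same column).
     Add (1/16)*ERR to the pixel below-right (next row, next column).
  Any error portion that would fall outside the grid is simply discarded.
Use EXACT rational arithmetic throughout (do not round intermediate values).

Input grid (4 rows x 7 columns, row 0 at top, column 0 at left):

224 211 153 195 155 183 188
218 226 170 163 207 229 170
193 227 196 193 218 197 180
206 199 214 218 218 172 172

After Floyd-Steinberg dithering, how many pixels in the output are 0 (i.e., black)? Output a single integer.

Answer: 5

Derivation:
(0,0): OLD=224 → NEW=255, ERR=-31
(0,1): OLD=3159/16 → NEW=255, ERR=-921/16
(0,2): OLD=32721/256 → NEW=0, ERR=32721/256
(0,3): OLD=1027767/4096 → NEW=255, ERR=-16713/4096
(0,4): OLD=10041089/65536 → NEW=255, ERR=-6670591/65536
(0,5): OLD=145195271/1048576 → NEW=255, ERR=-122191609/1048576
(0,6): OLD=2298775345/16777216 → NEW=255, ERR=-1979414735/16777216
(1,0): OLD=50565/256 → NEW=255, ERR=-14715/256
(1,1): OLD=419619/2048 → NEW=255, ERR=-102621/2048
(1,2): OLD=12036191/65536 → NEW=255, ERR=-4675489/65536
(1,3): OLD=31304307/262144 → NEW=0, ERR=31304307/262144
(1,4): OLD=3444903673/16777216 → NEW=255, ERR=-833286407/16777216
(1,5): OLD=19108735177/134217728 → NEW=255, ERR=-15116785463/134217728
(1,6): OLD=164437606567/2147483648 → NEW=0, ERR=164437606567/2147483648
(2,0): OLD=5427761/32768 → NEW=255, ERR=-2928079/32768
(2,1): OLD=162820779/1048576 → NEW=255, ERR=-104566101/1048576
(2,2): OLD=2505442241/16777216 → NEW=255, ERR=-1772747839/16777216
(2,3): OLD=22859700985/134217728 → NEW=255, ERR=-11365819655/134217728
(2,4): OLD=162968345097/1073741824 → NEW=255, ERR=-110835820023/1073741824
(2,5): OLD=4394476300739/34359738368 → NEW=0, ERR=4394476300739/34359738368
(2,6): OLD=139002492051845/549755813888 → NEW=255, ERR=-1185240489595/549755813888
(3,0): OLD=2673915553/16777216 → NEW=255, ERR=-1604274527/16777216
(3,1): OLD=13503013005/134217728 → NEW=0, ERR=13503013005/134217728
(3,2): OLD=217845379127/1073741824 → NEW=255, ERR=-55958785993/1073741824
(3,3): OLD=613225968049/4294967296 → NEW=255, ERR=-481990692431/4294967296
(3,4): OLD=85395336518305/549755813888 → NEW=255, ERR=-54792396023135/549755813888
(3,5): OLD=710317835198195/4398046511104 → NEW=255, ERR=-411184025133325/4398046511104
(3,6): OLD=9740219169535725/70368744177664 → NEW=255, ERR=-8203810595768595/70368744177664
Output grid:
  Row 0: ##.####  (1 black, running=1)
  Row 1: ###.##.  (2 black, running=3)
  Row 2: #####.#  (1 black, running=4)
  Row 3: #.#####  (1 black, running=5)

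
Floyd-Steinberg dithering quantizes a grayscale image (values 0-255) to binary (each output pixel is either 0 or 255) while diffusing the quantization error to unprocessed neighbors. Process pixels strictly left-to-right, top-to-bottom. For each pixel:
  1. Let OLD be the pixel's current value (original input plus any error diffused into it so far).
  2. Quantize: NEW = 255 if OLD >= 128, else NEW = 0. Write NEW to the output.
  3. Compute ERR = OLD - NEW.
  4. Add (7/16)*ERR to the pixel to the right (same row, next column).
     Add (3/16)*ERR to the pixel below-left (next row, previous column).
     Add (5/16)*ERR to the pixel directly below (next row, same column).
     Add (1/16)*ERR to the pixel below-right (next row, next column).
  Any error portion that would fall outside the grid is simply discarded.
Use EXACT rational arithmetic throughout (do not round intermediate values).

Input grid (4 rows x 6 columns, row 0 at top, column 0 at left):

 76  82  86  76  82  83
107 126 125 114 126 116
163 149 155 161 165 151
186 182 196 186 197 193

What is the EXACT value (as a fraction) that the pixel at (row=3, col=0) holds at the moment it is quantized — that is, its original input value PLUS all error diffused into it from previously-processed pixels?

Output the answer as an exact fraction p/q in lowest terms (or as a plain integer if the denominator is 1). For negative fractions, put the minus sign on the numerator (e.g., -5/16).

(0,0): OLD=76 → NEW=0, ERR=76
(0,1): OLD=461/4 → NEW=0, ERR=461/4
(0,2): OLD=8731/64 → NEW=255, ERR=-7589/64
(0,3): OLD=24701/1024 → NEW=0, ERR=24701/1024
(0,4): OLD=1516395/16384 → NEW=0, ERR=1516395/16384
(0,5): OLD=32372717/262144 → NEW=0, ERR=32372717/262144
(1,0): OLD=9751/64 → NEW=255, ERR=-6569/64
(1,1): OLD=51009/512 → NEW=0, ERR=51009/512
(1,2): OLD=2347125/16384 → NEW=255, ERR=-1830795/16384
(1,3): OLD=5412833/65536 → NEW=0, ERR=5412833/65536
(1,4): OLD=904794835/4194304 → NEW=255, ERR=-164752685/4194304
(1,5): OLD=9609373909/67108864 → NEW=255, ERR=-7503386411/67108864
(2,0): OLD=1225563/8192 → NEW=255, ERR=-863397/8192
(2,1): OLD=27959289/262144 → NEW=0, ERR=27959289/262144
(2,2): OLD=790439147/4194304 → NEW=255, ERR=-279108373/4194304
(2,3): OLD=4809966739/33554432 → NEW=255, ERR=-3746413421/33554432
(2,4): OLD=94569980025/1073741824 → NEW=0, ERR=94569980025/1073741824
(2,5): OLD=2613702506719/17179869184 → NEW=255, ERR=-1767164135201/17179869184
(3,0): OLD=725874891/4194304 → NEW=255, ERR=-343672629/4194304
Target (3,0): original=186, with diffused error = 725874891/4194304

Answer: 725874891/4194304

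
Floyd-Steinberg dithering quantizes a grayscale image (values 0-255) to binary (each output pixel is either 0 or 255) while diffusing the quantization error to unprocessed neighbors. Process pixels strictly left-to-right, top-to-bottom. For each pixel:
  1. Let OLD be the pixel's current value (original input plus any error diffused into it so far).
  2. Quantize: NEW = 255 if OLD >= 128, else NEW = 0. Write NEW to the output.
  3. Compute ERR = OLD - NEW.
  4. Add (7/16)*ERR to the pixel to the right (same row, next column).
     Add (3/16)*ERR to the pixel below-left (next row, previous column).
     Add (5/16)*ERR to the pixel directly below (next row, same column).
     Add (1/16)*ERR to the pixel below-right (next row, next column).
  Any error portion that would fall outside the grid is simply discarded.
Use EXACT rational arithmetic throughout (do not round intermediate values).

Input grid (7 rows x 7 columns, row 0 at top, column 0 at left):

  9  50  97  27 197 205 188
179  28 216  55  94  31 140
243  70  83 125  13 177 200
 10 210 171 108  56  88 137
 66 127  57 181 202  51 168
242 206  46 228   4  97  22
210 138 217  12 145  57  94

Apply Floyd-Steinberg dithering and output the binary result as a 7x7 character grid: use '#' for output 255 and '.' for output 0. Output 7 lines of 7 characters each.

Answer: ....###
#.#....
#.##.##
.#....#
.#.##.#
##.#...
#.#.#.#

Derivation:
(0,0): OLD=9 → NEW=0, ERR=9
(0,1): OLD=863/16 → NEW=0, ERR=863/16
(0,2): OLD=30873/256 → NEW=0, ERR=30873/256
(0,3): OLD=326703/4096 → NEW=0, ERR=326703/4096
(0,4): OLD=15197513/65536 → NEW=255, ERR=-1514167/65536
(0,5): OLD=204358911/1048576 → NEW=255, ERR=-63027969/1048576
(0,6): OLD=2712920825/16777216 → NEW=255, ERR=-1565269255/16777216
(1,0): OLD=49133/256 → NEW=255, ERR=-16147/256
(1,1): OLD=82811/2048 → NEW=0, ERR=82811/2048
(1,2): OLD=18986007/65536 → NEW=255, ERR=2274327/65536
(1,3): OLD=25772299/262144 → NEW=0, ERR=25772299/262144
(1,4): OLD=2072101377/16777216 → NEW=0, ERR=2072101377/16777216
(1,5): OLD=6350268369/134217728 → NEW=0, ERR=6350268369/134217728
(1,6): OLD=274421239071/2147483648 → NEW=0, ERR=274421239071/2147483648
(2,0): OLD=7565177/32768 → NEW=255, ERR=-790663/32768
(2,1): OLD=78270147/1048576 → NEW=0, ERR=78270147/1048576
(2,2): OLD=2474012937/16777216 → NEW=255, ERR=-1804177143/16777216
(2,3): OLD=17985429761/134217728 → NEW=255, ERR=-16240090879/134217728
(2,4): OLD=14683464273/1073741824 → NEW=0, ERR=14683464273/1073741824
(2,5): OLD=7883756353947/34359738368 → NEW=255, ERR=-877976929893/34359738368
(2,6): OLD=127384692096493/549755813888 → NEW=255, ERR=-12803040444947/549755813888
(3,0): OLD=276076521/16777216 → NEW=0, ERR=276076521/16777216
(3,1): OLD=29374121141/134217728 → NEW=255, ERR=-4851399499/134217728
(3,2): OLD=111195563887/1073741824 → NEW=0, ERR=111195563887/1073741824
(3,3): OLD=478193559897/4294967296 → NEW=0, ERR=478193559897/4294967296
(3,4): OLD=53123125160937/549755813888 → NEW=0, ERR=53123125160937/549755813888
(3,5): OLD=522394360031179/4398046511104 → NEW=0, ERR=522394360031179/4398046511104
(3,6): OLD=12672775807734037/70368744177664 → NEW=255, ERR=-5271253957570283/70368744177664
(4,0): OLD=138222783111/2147483648 → NEW=0, ERR=138222783111/2147483648
(4,1): OLD=5645645472603/34359738368 → NEW=255, ERR=-3116087811237/34359738368
(4,2): OLD=37549444100661/549755813888 → NEW=0, ERR=37549444100661/549755813888
(4,3): OLD=1188642164125655/4398046511104 → NEW=255, ERR=67140303794135/4398046511104
(4,4): OLD=9433123371156309/35184372088832 → NEW=255, ERR=461108488504149/35184372088832
(4,5): OLD=96653961038415317/1125899906842624 → NEW=0, ERR=96653961038415317/1125899906842624
(4,6): OLD=3415029316424239715/18014398509481984 → NEW=255, ERR=-1178642303493666205/18014398509481984
(5,0): OLD=134750466176065/549755813888 → NEW=255, ERR=-5437266365375/549755813888
(5,1): OLD=836340318948331/4398046511104 → NEW=255, ERR=-285161541383189/4398046511104
(5,2): OLD=1272685439030365/35184372088832 → NEW=0, ERR=1272685439030365/35184372088832
(5,3): OLD=71866744746495921/281474976710656 → NEW=255, ERR=90625685278641/281474976710656
(5,4): OLD=455522272272938235/18014398509481984 → NEW=0, ERR=455522272272938235/18014398509481984
(5,5): OLD=17789739955666478923/144115188075855872 → NEW=0, ERR=17789739955666478923/144115188075855872
(5,6): OLD=140482740765537131781/2305843009213693952 → NEW=0, ERR=140482740765537131781/2305843009213693952
(6,0): OLD=13704460998544873/70368744177664 → NEW=255, ERR=-4239568766759447/70368744177664
(6,1): OLD=109824425005725053/1125899906842624 → NEW=0, ERR=109824425005725053/1125899906842624
(6,2): OLD=4809611275471771607/18014398509481984 → NEW=255, ERR=215939655553865687/18014398509481984
(6,3): OLD=3508762041794563721/144115188075855872 → NEW=0, ERR=3508762041794563721/144115188075855872
(6,4): OLD=53818135217165899931/288230376151711744 → NEW=255, ERR=-19680610701520594789/288230376151711744
(6,5): OLD=2903748894718601379303/36893488147419103232 → NEW=0, ERR=2903748894718601379303/36893488147419103232
(6,6): OLD=91606841126642130062817/590295810358705651712 → NEW=255, ERR=-58918590514827811123743/590295810358705651712
Row 0: ....###
Row 1: #.#....
Row 2: #.##.##
Row 3: .#....#
Row 4: .#.##.#
Row 5: ##.#...
Row 6: #.#.#.#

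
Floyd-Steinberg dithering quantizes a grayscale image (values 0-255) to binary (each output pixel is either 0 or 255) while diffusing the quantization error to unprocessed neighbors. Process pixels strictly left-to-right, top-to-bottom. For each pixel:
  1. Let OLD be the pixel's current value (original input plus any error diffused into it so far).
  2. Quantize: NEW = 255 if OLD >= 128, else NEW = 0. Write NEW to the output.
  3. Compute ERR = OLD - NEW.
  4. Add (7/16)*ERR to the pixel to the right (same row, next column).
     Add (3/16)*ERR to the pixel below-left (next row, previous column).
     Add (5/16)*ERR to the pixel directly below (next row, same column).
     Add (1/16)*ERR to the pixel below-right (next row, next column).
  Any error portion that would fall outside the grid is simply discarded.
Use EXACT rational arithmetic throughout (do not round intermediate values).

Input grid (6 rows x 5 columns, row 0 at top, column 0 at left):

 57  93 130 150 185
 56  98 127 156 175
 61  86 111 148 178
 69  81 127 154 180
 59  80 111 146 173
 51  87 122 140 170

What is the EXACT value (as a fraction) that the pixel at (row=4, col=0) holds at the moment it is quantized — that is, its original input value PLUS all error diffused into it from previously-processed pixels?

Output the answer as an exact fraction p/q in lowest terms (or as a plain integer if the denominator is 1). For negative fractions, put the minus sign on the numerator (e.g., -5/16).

Answer: 163664326919/2147483648

Derivation:
(0,0): OLD=57 → NEW=0, ERR=57
(0,1): OLD=1887/16 → NEW=0, ERR=1887/16
(0,2): OLD=46489/256 → NEW=255, ERR=-18791/256
(0,3): OLD=482863/4096 → NEW=0, ERR=482863/4096
(0,4): OLD=15504201/65536 → NEW=255, ERR=-1207479/65536
(1,0): OLD=24557/256 → NEW=0, ERR=24557/256
(1,1): OLD=341243/2048 → NEW=255, ERR=-180997/2048
(1,2): OLD=6217495/65536 → NEW=0, ERR=6217495/65536
(1,3): OLD=59324107/262144 → NEW=255, ERR=-7522613/262144
(1,4): OLD=688098561/4194304 → NEW=255, ERR=-381448959/4194304
(2,0): OLD=2438137/32768 → NEW=0, ERR=2438137/32768
(2,1): OLD=120291011/1048576 → NEW=0, ERR=120291011/1048576
(2,2): OLD=3018765833/16777216 → NEW=255, ERR=-1259424247/16777216
(2,3): OLD=25519532811/268435456 → NEW=0, ERR=25519532811/268435456
(2,4): OLD=813374085773/4294967296 → NEW=255, ERR=-281842574707/4294967296
(3,0): OLD=1908602857/16777216 → NEW=0, ERR=1908602857/16777216
(3,1): OLD=21098413109/134217728 → NEW=255, ERR=-13127107531/134217728
(3,2): OLD=368280498647/4294967296 → NEW=0, ERR=368280498647/4294967296
(3,3): OLD=1754298150175/8589934592 → NEW=255, ERR=-436135170785/8589934592
(3,4): OLD=19684264732347/137438953472 → NEW=255, ERR=-15362668403013/137438953472
(4,0): OLD=163664326919/2147483648 → NEW=0, ERR=163664326919/2147483648
Target (4,0): original=59, with diffused error = 163664326919/2147483648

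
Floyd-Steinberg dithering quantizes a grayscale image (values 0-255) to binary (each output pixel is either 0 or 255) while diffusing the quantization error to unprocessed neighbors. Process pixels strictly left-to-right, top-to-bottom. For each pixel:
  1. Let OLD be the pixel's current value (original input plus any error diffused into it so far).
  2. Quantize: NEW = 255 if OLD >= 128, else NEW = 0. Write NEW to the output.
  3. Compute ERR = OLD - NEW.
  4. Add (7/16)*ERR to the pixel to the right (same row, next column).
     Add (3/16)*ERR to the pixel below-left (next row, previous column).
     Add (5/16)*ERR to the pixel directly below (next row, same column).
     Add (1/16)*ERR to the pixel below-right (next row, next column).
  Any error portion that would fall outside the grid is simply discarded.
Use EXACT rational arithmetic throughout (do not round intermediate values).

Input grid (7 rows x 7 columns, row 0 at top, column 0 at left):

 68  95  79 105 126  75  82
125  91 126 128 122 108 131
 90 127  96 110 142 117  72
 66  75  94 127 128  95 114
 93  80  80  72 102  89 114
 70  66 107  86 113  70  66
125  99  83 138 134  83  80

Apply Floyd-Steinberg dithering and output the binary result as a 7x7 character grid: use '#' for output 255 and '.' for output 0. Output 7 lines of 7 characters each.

(0,0): OLD=68 → NEW=0, ERR=68
(0,1): OLD=499/4 → NEW=0, ERR=499/4
(0,2): OLD=8549/64 → NEW=255, ERR=-7771/64
(0,3): OLD=53123/1024 → NEW=0, ERR=53123/1024
(0,4): OLD=2436245/16384 → NEW=255, ERR=-1741675/16384
(0,5): OLD=7469075/262144 → NEW=0, ERR=7469075/262144
(0,6): OLD=396216453/4194304 → NEW=0, ERR=396216453/4194304
(1,0): OLD=10857/64 → NEW=255, ERR=-5463/64
(1,1): OLD=37951/512 → NEW=0, ERR=37951/512
(1,2): OLD=2261131/16384 → NEW=255, ERR=-1916789/16384
(1,3): OLD=4293087/65536 → NEW=0, ERR=4293087/65536
(1,4): OLD=528584237/4194304 → NEW=0, ERR=528584237/4194304
(1,5): OLD=6144076765/33554432 → NEW=255, ERR=-2412303395/33554432
(1,6): OLD=70248665427/536870912 → NEW=255, ERR=-66653417133/536870912
(2,0): OLD=632613/8192 → NEW=0, ERR=632613/8192
(2,1): OLD=41072135/262144 → NEW=255, ERR=-25774585/262144
(2,2): OLD=139835925/4194304 → NEW=0, ERR=139835925/4194304
(2,3): OLD=5414834541/33554432 → NEW=255, ERR=-3141545619/33554432
(2,4): OLD=35174685005/268435456 → NEW=255, ERR=-33276356275/268435456
(2,5): OLD=213867618751/8589934592 → NEW=0, ERR=213867618751/8589934592
(2,6): OLD=5442854941481/137438953472 → NEW=0, ERR=5442854941481/137438953472
(3,0): OLD=300718389/4194304 → NEW=0, ERR=300718389/4194304
(3,1): OLD=2909816177/33554432 → NEW=0, ERR=2909816177/33554432
(3,2): OLD=31852116115/268435456 → NEW=0, ERR=31852116115/268435456
(3,3): OLD=137971066253/1073741824 → NEW=255, ERR=-135833098867/1073741824
(3,4): OLD=4498682681653/137438953472 → NEW=0, ERR=4498682681653/137438953472
(3,5): OLD=128399233980367/1099511627776 → NEW=0, ERR=128399233980367/1099511627776
(3,6): OLD=3149393099785361/17592186044416 → NEW=255, ERR=-1336614341540719/17592186044416
(4,0): OLD=70687178907/536870912 → NEW=255, ERR=-66214903653/536870912
(4,1): OLD=686080386431/8589934592 → NEW=0, ERR=686080386431/8589934592
(4,2): OLD=18378936129681/137438953472 → NEW=255, ERR=-16667997005679/137438953472
(4,3): OLD=-7737578209525/1099511627776 → NEW=0, ERR=-7737578209525/1099511627776
(4,4): OLD=1083145922515585/8796093022208 → NEW=0, ERR=1083145922515585/8796093022208
(4,5): OLD=47053242919525361/281474976710656 → NEW=255, ERR=-24722876141691919/281474976710656
(4,6): OLD=266291281104109543/4503599627370496 → NEW=0, ERR=266291281104109543/4503599627370496
(5,0): OLD=6381775610093/137438953472 → NEW=0, ERR=6381775610093/137438953472
(5,1): OLD=88869694349679/1099511627776 → NEW=0, ERR=88869694349679/1099511627776
(5,2): OLD=951168720903849/8796093022208 → NEW=0, ERR=951168720903849/8796093022208
(5,3): OLD=10317393937843725/70368744177664 → NEW=255, ERR=-7626635827460595/70368744177664
(5,4): OLD=392514853879748831/4503599627370496 → NEW=0, ERR=392514853879748831/4503599627370496
(5,5): OLD=3583625012059075983/36028797018963968 → NEW=0, ERR=3583625012059075983/36028797018963968
(5,6): OLD=70618907834467298177/576460752303423488 → NEW=0, ERR=70618907834467298177/576460752303423488
(6,0): OLD=2720903363004757/17592186044416 → NEW=255, ERR=-1765104078321323/17592186044416
(6,1): OLD=29143749297595001/281474976710656 → NEW=0, ERR=29143749297595001/281474976710656
(6,2): OLD=661223021323522699/4503599627370496 → NEW=255, ERR=-487194883655953781/4503599627370496
(6,3): OLD=2878801636798502741/36028797018963968 → NEW=0, ERR=2878801636798502741/36028797018963968
(6,4): OLD=14992997989244452891/72057594037927936 → NEW=255, ERR=-3381688490427170789/72057594037927936
(6,5): OLD=1124953949359760651419/9223372036854775808 → NEW=0, ERR=1124953949359760651419/9223372036854775808
(6,6): OLD=26247514482536944899981/147573952589676412928 → NEW=255, ERR=-11383843427830540396659/147573952589676412928
Row 0: ..#.#..
Row 1: #.#..##
Row 2: .#.##..
Row 3: ...#..#
Row 4: #.#..#.
Row 5: ...#...
Row 6: #.#.#.#

Answer: ..#.#..
#.#..##
.#.##..
...#..#
#.#..#.
...#...
#.#.#.#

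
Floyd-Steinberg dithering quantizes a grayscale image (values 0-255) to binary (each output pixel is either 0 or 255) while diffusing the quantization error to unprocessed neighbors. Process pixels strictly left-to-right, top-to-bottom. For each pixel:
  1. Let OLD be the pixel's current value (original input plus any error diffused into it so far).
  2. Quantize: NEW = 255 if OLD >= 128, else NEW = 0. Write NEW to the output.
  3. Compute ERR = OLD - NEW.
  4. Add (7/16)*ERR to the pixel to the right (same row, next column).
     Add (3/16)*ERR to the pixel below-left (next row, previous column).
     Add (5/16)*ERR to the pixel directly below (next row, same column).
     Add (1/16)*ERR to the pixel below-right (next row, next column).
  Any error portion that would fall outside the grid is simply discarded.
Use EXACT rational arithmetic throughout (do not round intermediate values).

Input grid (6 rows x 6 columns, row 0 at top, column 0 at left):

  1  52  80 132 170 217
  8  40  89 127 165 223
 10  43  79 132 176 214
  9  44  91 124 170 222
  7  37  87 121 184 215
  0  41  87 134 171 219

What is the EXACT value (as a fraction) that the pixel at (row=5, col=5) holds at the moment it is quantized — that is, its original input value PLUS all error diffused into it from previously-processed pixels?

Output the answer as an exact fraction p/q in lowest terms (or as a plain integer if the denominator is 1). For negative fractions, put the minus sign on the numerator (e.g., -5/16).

Answer: 28740758133801967349/144115188075855872

Derivation:
(0,0): OLD=1 → NEW=0, ERR=1
(0,1): OLD=839/16 → NEW=0, ERR=839/16
(0,2): OLD=26353/256 → NEW=0, ERR=26353/256
(0,3): OLD=725143/4096 → NEW=255, ERR=-319337/4096
(0,4): OLD=8905761/65536 → NEW=255, ERR=-7805919/65536
(0,5): OLD=172899559/1048576 → NEW=255, ERR=-94487321/1048576
(1,0): OLD=4645/256 → NEW=0, ERR=4645/256
(1,1): OLD=171395/2048 → NEW=0, ERR=171395/2048
(1,2): OLD=9597247/65536 → NEW=255, ERR=-7114433/65536
(1,3): OLD=10287443/262144 → NEW=0, ERR=10287443/262144
(1,4): OLD=2066603289/16777216 → NEW=0, ERR=2066603289/16777216
(1,5): OLD=64770028767/268435456 → NEW=255, ERR=-3681012513/268435456
(2,0): OLD=1027665/32768 → NEW=0, ERR=1027665/32768
(2,1): OLD=66745099/1048576 → NEW=0, ERR=66745099/1048576
(2,2): OLD=1434664673/16777216 → NEW=0, ERR=1434664673/16777216
(2,3): OLD=26573314841/134217728 → NEW=255, ERR=-7652205799/134217728
(2,4): OLD=813602930123/4294967296 → NEW=255, ERR=-281613730357/4294967296
(2,5): OLD=12969241349949/68719476736 → NEW=255, ERR=-4554225217731/68719476736
(3,0): OLD=515656641/16777216 → NEW=0, ERR=515656641/16777216
(3,1): OLD=12795261485/134217728 → NEW=0, ERR=12795261485/134217728
(3,2): OLD=163980592279/1073741824 → NEW=255, ERR=-109823572841/1073741824
(3,3): OLD=3744235113093/68719476736 → NEW=0, ERR=3744235113093/68719476736
(3,4): OLD=86508459531365/549755813888 → NEW=255, ERR=-53679273010075/549755813888
(3,5): OLD=1358762173664715/8796093022208 → NEW=255, ERR=-884241546998325/8796093022208
(4,0): OLD=74044435631/2147483648 → NEW=0, ERR=74044435631/2147483648
(4,1): OLD=2220304900835/34359738368 → NEW=0, ERR=2220304900835/34359738368
(4,2): OLD=109382116138681/1099511627776 → NEW=0, ERR=109382116138681/1099511627776
(4,3): OLD=2759333156742909/17592186044416 → NEW=255, ERR=-1726674284583171/17592186044416
(4,4): OLD=26769066948028365/281474976710656 → NEW=0, ERR=26769066948028365/281474976710656
(4,5): OLD=986694953219964795/4503599627370496 → NEW=255, ERR=-161722951759511685/4503599627370496
(5,0): OLD=12584469552985/549755813888 → NEW=0, ERR=12584469552985/549755813888
(5,1): OLD=1618768085155561/17592186044416 → NEW=0, ERR=1618768085155561/17592186044416
(5,2): OLD=20263521058244243/140737488355328 → NEW=255, ERR=-15624538472364397/140737488355328
(5,3): OLD=354913891263478657/4503599627370496 → NEW=0, ERR=354913891263478657/4503599627370496
(5,4): OLD=2002571712880058753/9007199254740992 → NEW=255, ERR=-294264097078894207/9007199254740992
(5,5): OLD=28740758133801967349/144115188075855872 → NEW=255, ERR=-8008614825541280011/144115188075855872
Target (5,5): original=219, with diffused error = 28740758133801967349/144115188075855872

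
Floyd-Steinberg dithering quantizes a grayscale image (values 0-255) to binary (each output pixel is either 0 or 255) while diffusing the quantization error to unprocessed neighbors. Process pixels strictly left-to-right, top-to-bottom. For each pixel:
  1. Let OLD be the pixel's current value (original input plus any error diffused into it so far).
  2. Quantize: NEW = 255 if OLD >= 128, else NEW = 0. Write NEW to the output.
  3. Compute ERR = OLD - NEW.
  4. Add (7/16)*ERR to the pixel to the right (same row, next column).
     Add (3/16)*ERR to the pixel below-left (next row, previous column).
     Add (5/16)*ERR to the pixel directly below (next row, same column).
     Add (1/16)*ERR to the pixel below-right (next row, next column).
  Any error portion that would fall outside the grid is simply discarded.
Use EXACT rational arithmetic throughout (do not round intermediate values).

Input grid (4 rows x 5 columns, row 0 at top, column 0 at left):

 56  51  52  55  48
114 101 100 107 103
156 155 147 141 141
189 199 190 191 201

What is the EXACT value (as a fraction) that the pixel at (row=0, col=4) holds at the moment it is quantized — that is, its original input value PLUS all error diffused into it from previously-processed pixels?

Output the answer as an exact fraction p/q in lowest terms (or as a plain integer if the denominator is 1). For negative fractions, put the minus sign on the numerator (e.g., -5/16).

(0,0): OLD=56 → NEW=0, ERR=56
(0,1): OLD=151/2 → NEW=0, ERR=151/2
(0,2): OLD=2721/32 → NEW=0, ERR=2721/32
(0,3): OLD=47207/512 → NEW=0, ERR=47207/512
(0,4): OLD=723665/8192 → NEW=0, ERR=723665/8192
Target (0,4): original=48, with diffused error = 723665/8192

Answer: 723665/8192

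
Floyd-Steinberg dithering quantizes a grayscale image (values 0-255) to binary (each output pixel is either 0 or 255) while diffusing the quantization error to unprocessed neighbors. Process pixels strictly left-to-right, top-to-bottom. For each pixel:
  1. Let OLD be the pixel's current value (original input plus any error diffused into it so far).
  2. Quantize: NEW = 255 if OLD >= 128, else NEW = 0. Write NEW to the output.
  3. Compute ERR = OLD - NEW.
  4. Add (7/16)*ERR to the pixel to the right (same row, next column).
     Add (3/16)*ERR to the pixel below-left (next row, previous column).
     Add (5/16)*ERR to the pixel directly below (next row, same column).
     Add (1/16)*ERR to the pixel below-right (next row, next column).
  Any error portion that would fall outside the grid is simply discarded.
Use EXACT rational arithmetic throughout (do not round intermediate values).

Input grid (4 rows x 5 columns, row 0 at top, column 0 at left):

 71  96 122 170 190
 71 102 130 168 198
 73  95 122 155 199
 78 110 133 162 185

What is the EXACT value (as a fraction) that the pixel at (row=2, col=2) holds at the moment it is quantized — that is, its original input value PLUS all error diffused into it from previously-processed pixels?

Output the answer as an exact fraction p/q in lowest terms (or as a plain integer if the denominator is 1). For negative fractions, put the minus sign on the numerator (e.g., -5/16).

Answer: 997289511/16777216

Derivation:
(0,0): OLD=71 → NEW=0, ERR=71
(0,1): OLD=2033/16 → NEW=0, ERR=2033/16
(0,2): OLD=45463/256 → NEW=255, ERR=-19817/256
(0,3): OLD=557601/4096 → NEW=255, ERR=-486879/4096
(0,4): OLD=9043687/65536 → NEW=255, ERR=-7667993/65536
(1,0): OLD=29955/256 → NEW=0, ERR=29955/256
(1,1): OLD=374421/2048 → NEW=255, ERR=-147819/2048
(1,2): OLD=3924665/65536 → NEW=0, ERR=3924665/65536
(1,3): OLD=34151493/262144 → NEW=255, ERR=-32695227/262144
(1,4): OLD=417085487/4194304 → NEW=0, ERR=417085487/4194304
(2,0): OLD=3146807/32768 → NEW=0, ERR=3146807/32768
(2,1): OLD=139461453/1048576 → NEW=255, ERR=-127925427/1048576
(2,2): OLD=997289511/16777216 → NEW=0, ERR=997289511/16777216
Target (2,2): original=122, with diffused error = 997289511/16777216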